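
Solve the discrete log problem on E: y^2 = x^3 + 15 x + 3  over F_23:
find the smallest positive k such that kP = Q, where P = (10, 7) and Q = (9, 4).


Enumerate multiples of P until we hit Q = (9, 4):
  1P = (10, 7)
  2P = (9, 4)
Match found at i = 2.

k = 2


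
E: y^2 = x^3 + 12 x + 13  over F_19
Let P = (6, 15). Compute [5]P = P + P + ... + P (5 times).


k = 5 = 101_2 (binary, LSB first: 101)
Double-and-add from P = (6, 15):
  bit 0 = 1: acc = O + (6, 15) = (6, 15)
  bit 1 = 0: acc unchanged = (6, 15)
  bit 2 = 1: acc = (6, 15) + (3, 0) = (16, 11)

5P = (16, 11)


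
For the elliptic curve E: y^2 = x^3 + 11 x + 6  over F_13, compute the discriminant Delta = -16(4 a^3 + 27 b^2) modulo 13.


4 a^3 + 27 b^2 = 4*11^3 + 27*6^2 = 5324 + 972 = 6296
Delta = -16 * (6296) = -100736
Delta mod 13 = 1

Delta = 1 (mod 13)


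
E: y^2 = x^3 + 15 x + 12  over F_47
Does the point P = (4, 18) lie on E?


Check whether y^2 = x^3 + 15 x + 12 (mod 47) for (x, y) = (4, 18).
LHS: y^2 = 18^2 mod 47 = 42
RHS: x^3 + 15 x + 12 = 4^3 + 15*4 + 12 mod 47 = 42
LHS = RHS

Yes, on the curve


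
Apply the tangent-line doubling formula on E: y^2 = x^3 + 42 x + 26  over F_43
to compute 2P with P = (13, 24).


Doubling: s = (3 x1^2 + a) / (2 y1)
s = (3*13^2 + 42) / (2*24) mod 43 = 41
x3 = s^2 - 2 x1 mod 43 = 41^2 - 2*13 = 21
y3 = s (x1 - x3) - y1 mod 43 = 41 * (13 - 21) - 24 = 35

2P = (21, 35)


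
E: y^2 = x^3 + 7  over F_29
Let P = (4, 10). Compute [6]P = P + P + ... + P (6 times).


k = 6 = 110_2 (binary, LSB first: 011)
Double-and-add from P = (4, 10):
  bit 0 = 0: acc unchanged = O
  bit 1 = 1: acc = O + (14, 24) = (14, 24)
  bit 2 = 1: acc = (14, 24) + (26, 3) = (12, 16)

6P = (12, 16)


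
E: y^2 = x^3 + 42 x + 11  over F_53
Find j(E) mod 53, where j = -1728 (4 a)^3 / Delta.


Delta = -16(4 a^3 + 27 b^2) mod 53 = 52
-1728 * (4 a)^3 = -1728 * (4*42)^3 mod 53 = 45
j = 45 * 52^(-1) mod 53 = 8

j = 8 (mod 53)


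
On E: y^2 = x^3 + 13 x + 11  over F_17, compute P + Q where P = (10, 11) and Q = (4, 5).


P != Q, so use the chord formula.
s = (y2 - y1) / (x2 - x1) = (11) / (11) mod 17 = 1
x3 = s^2 - x1 - x2 mod 17 = 1^2 - 10 - 4 = 4
y3 = s (x1 - x3) - y1 mod 17 = 1 * (10 - 4) - 11 = 12

P + Q = (4, 12)


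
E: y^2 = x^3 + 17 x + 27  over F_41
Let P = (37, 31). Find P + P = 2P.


Doubling: s = (3 x1^2 + a) / (2 y1)
s = (3*37^2 + 17) / (2*31) mod 41 = 7
x3 = s^2 - 2 x1 mod 41 = 7^2 - 2*37 = 16
y3 = s (x1 - x3) - y1 mod 41 = 7 * (37 - 16) - 31 = 34

2P = (16, 34)


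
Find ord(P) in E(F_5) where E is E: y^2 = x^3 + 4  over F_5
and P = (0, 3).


Compute successive multiples of P until we hit O:
  1P = (0, 3)
  2P = (0, 2)
  3P = O

ord(P) = 3


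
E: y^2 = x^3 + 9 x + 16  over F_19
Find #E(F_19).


For each x in F_19, count y with y^2 = x^3 + 9 x + 16 mod 19:
  x = 0: RHS = 16, y in [4, 15]  -> 2 point(s)
  x = 1: RHS = 7, y in [8, 11]  -> 2 point(s)
  x = 2: RHS = 4, y in [2, 17]  -> 2 point(s)
  x = 6: RHS = 1, y in [1, 18]  -> 2 point(s)
  x = 7: RHS = 4, y in [2, 17]  -> 2 point(s)
  x = 8: RHS = 11, y in [7, 12]  -> 2 point(s)
  x = 9: RHS = 9, y in [3, 16]  -> 2 point(s)
  x = 10: RHS = 4, y in [2, 17]  -> 2 point(s)
  x = 12: RHS = 9, y in [3, 16]  -> 2 point(s)
  x = 14: RHS = 17, y in [6, 13]  -> 2 point(s)
  x = 15: RHS = 11, y in [7, 12]  -> 2 point(s)
  x = 16: RHS = 0, y in [0]  -> 1 point(s)
  x = 17: RHS = 9, y in [3, 16]  -> 2 point(s)
  x = 18: RHS = 6, y in [5, 14]  -> 2 point(s)
Affine points: 27. Add the point at infinity: total = 28.

#E(F_19) = 28


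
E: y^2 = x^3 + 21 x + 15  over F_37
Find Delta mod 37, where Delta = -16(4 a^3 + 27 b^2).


4 a^3 + 27 b^2 = 4*21^3 + 27*15^2 = 37044 + 6075 = 43119
Delta = -16 * (43119) = -689904
Delta mod 37 = 35

Delta = 35 (mod 37)


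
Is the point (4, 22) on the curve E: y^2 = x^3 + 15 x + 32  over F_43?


Check whether y^2 = x^3 + 15 x + 32 (mod 43) for (x, y) = (4, 22).
LHS: y^2 = 22^2 mod 43 = 11
RHS: x^3 + 15 x + 32 = 4^3 + 15*4 + 32 mod 43 = 27
LHS != RHS

No, not on the curve


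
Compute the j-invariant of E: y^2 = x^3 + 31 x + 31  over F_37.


Delta = -16(4 a^3 + 27 b^2) mod 37 = 11
-1728 * (4 a)^3 = -1728 * (4*31)^3 mod 37 = 6
j = 6 * 11^(-1) mod 37 = 14

j = 14 (mod 37)


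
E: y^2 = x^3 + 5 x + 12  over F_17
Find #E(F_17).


For each x in F_17, count y with y^2 = x^3 + 5 x + 12 mod 17:
  x = 1: RHS = 1, y in [1, 16]  -> 2 point(s)
  x = 2: RHS = 13, y in [8, 9]  -> 2 point(s)
  x = 5: RHS = 9, y in [3, 14]  -> 2 point(s)
  x = 7: RHS = 16, y in [4, 13]  -> 2 point(s)
  x = 9: RHS = 4, y in [2, 15]  -> 2 point(s)
  x = 10: RHS = 8, y in [5, 12]  -> 2 point(s)
  x = 11: RHS = 4, y in [2, 15]  -> 2 point(s)
  x = 12: RHS = 15, y in [7, 10]  -> 2 point(s)
  x = 13: RHS = 13, y in [8, 9]  -> 2 point(s)
  x = 14: RHS = 4, y in [2, 15]  -> 2 point(s)
Affine points: 20. Add the point at infinity: total = 21.

#E(F_17) = 21


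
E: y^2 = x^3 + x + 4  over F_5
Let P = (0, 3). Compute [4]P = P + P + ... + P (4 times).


k = 4 = 100_2 (binary, LSB first: 001)
Double-and-add from P = (0, 3):
  bit 0 = 0: acc unchanged = O
  bit 1 = 0: acc unchanged = O
  bit 2 = 1: acc = O + (2, 2) = (2, 2)

4P = (2, 2)


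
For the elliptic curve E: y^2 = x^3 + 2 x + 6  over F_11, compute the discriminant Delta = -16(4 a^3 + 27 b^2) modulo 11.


4 a^3 + 27 b^2 = 4*2^3 + 27*6^2 = 32 + 972 = 1004
Delta = -16 * (1004) = -16064
Delta mod 11 = 7

Delta = 7 (mod 11)


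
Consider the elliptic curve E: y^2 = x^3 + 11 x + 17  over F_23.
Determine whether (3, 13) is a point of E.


Check whether y^2 = x^3 + 11 x + 17 (mod 23) for (x, y) = (3, 13).
LHS: y^2 = 13^2 mod 23 = 8
RHS: x^3 + 11 x + 17 = 3^3 + 11*3 + 17 mod 23 = 8
LHS = RHS

Yes, on the curve


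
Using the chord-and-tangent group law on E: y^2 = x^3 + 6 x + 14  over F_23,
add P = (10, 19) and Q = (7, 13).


P != Q, so use the chord formula.
s = (y2 - y1) / (x2 - x1) = (17) / (20) mod 23 = 2
x3 = s^2 - x1 - x2 mod 23 = 2^2 - 10 - 7 = 10
y3 = s (x1 - x3) - y1 mod 23 = 2 * (10 - 10) - 19 = 4

P + Q = (10, 4)


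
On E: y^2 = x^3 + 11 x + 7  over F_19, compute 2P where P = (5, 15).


Doubling: s = (3 x1^2 + a) / (2 y1)
s = (3*5^2 + 11) / (2*15) mod 19 = 13
x3 = s^2 - 2 x1 mod 19 = 13^2 - 2*5 = 7
y3 = s (x1 - x3) - y1 mod 19 = 13 * (5 - 7) - 15 = 16

2P = (7, 16)


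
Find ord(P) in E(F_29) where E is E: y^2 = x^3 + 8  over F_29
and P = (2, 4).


Compute successive multiples of P until we hit O:
  1P = (2, 4)
  2P = (20, 27)
  3P = (20, 2)
  4P = (2, 25)
  5P = O

ord(P) = 5


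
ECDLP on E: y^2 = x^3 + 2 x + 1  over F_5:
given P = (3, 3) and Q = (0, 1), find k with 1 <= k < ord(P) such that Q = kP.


Enumerate multiples of P until we hit Q = (0, 1):
  1P = (3, 3)
  2P = (0, 4)
  3P = (1, 3)
  4P = (1, 2)
  5P = (0, 1)
Match found at i = 5.

k = 5


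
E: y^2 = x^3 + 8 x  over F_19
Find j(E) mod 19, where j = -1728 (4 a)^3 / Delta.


Delta = -16(4 a^3 + 27 b^2) mod 19 = 7
-1728 * (4 a)^3 = -1728 * (4*8)^3 mod 19 = 12
j = 12 * 7^(-1) mod 19 = 18

j = 18 (mod 19)


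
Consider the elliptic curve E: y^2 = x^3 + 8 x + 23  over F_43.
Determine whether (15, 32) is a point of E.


Check whether y^2 = x^3 + 8 x + 23 (mod 43) for (x, y) = (15, 32).
LHS: y^2 = 32^2 mod 43 = 35
RHS: x^3 + 8 x + 23 = 15^3 + 8*15 + 23 mod 43 = 35
LHS = RHS

Yes, on the curve


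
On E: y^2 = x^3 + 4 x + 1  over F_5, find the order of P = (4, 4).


Compute successive multiples of P until we hit O:
  1P = (4, 4)
  2P = (3, 0)
  3P = (4, 1)
  4P = O

ord(P) = 4


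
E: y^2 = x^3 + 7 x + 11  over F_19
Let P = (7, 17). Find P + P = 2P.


Doubling: s = (3 x1^2 + a) / (2 y1)
s = (3*7^2 + 7) / (2*17) mod 19 = 9
x3 = s^2 - 2 x1 mod 19 = 9^2 - 2*7 = 10
y3 = s (x1 - x3) - y1 mod 19 = 9 * (7 - 10) - 17 = 13

2P = (10, 13)


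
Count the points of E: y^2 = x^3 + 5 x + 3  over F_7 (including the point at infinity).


For each x in F_7, count y with y^2 = x^3 + 5 x + 3 mod 7:
  x = 1: RHS = 2, y in [3, 4]  -> 2 point(s)
  x = 2: RHS = 0, y in [0]  -> 1 point(s)
  x = 6: RHS = 4, y in [2, 5]  -> 2 point(s)
Affine points: 5. Add the point at infinity: total = 6.

#E(F_7) = 6


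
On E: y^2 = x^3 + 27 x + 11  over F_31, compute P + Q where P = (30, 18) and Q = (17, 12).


P != Q, so use the chord formula.
s = (y2 - y1) / (x2 - x1) = (25) / (18) mod 31 = 10
x3 = s^2 - x1 - x2 mod 31 = 10^2 - 30 - 17 = 22
y3 = s (x1 - x3) - y1 mod 31 = 10 * (30 - 22) - 18 = 0

P + Q = (22, 0)


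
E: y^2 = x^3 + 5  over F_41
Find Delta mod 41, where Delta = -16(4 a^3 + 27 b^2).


4 a^3 + 27 b^2 = 4*0^3 + 27*5^2 = 0 + 675 = 675
Delta = -16 * (675) = -10800
Delta mod 41 = 24

Delta = 24 (mod 41)


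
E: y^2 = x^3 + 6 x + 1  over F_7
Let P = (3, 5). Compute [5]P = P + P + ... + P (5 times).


k = 5 = 101_2 (binary, LSB first: 101)
Double-and-add from P = (3, 5):
  bit 0 = 1: acc = O + (3, 5) = (3, 5)
  bit 1 = 0: acc unchanged = (3, 5)
  bit 2 = 1: acc = (3, 5) + (3, 5) = (3, 2)

5P = (3, 2)


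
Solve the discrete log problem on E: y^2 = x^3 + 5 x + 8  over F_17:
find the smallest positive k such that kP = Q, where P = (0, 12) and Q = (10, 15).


Enumerate multiples of P until we hit Q = (10, 15):
  1P = (0, 12)
  2P = (13, 3)
  3P = (8, 4)
  4P = (10, 15)
Match found at i = 4.

k = 4


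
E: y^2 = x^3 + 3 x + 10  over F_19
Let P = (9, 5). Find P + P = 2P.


Doubling: s = (3 x1^2 + a) / (2 y1)
s = (3*9^2 + 3) / (2*5) mod 19 = 17
x3 = s^2 - 2 x1 mod 19 = 17^2 - 2*9 = 5
y3 = s (x1 - x3) - y1 mod 19 = 17 * (9 - 5) - 5 = 6

2P = (5, 6)


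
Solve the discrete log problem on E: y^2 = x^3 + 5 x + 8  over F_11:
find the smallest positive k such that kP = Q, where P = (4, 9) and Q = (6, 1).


Enumerate multiples of P until we hit Q = (6, 1):
  1P = (4, 9)
  2P = (6, 1)
Match found at i = 2.

k = 2


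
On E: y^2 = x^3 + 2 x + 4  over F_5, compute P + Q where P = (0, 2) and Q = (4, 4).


P != Q, so use the chord formula.
s = (y2 - y1) / (x2 - x1) = (2) / (4) mod 5 = 3
x3 = s^2 - x1 - x2 mod 5 = 3^2 - 0 - 4 = 0
y3 = s (x1 - x3) - y1 mod 5 = 3 * (0 - 0) - 2 = 3

P + Q = (0, 3)


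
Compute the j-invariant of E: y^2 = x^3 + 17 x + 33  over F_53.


Delta = -16(4 a^3 + 27 b^2) mod 53 = 50
-1728 * (4 a)^3 = -1728 * (4*17)^3 mod 53 = 14
j = 14 * 50^(-1) mod 53 = 13

j = 13 (mod 53)


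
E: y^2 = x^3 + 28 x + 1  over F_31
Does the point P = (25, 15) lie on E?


Check whether y^2 = x^3 + 28 x + 1 (mod 31) for (x, y) = (25, 15).
LHS: y^2 = 15^2 mod 31 = 8
RHS: x^3 + 28 x + 1 = 25^3 + 28*25 + 1 mod 31 = 20
LHS != RHS

No, not on the curve


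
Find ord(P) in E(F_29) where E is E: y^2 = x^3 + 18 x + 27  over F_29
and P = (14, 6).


Compute successive multiples of P until we hit O:
  1P = (14, 6)
  2P = (21, 3)
  3P = (22, 14)
  4P = (23, 14)
  5P = (20, 8)
  6P = (8, 25)
  7P = (13, 15)
  8P = (25, 6)
  ... (continuing to 27P)
  27P = O

ord(P) = 27


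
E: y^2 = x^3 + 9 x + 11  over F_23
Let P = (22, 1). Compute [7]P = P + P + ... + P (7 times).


k = 7 = 111_2 (binary, LSB first: 111)
Double-and-add from P = (22, 1):
  bit 0 = 1: acc = O + (22, 1) = (22, 1)
  bit 1 = 1: acc = (22, 1) + (15, 18) = (21, 13)
  bit 2 = 1: acc = (21, 13) + (9, 4) = (18, 18)

7P = (18, 18)


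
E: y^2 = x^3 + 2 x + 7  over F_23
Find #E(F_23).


For each x in F_23, count y with y^2 = x^3 + 2 x + 7 mod 23:
  x = 5: RHS = 4, y in [2, 21]  -> 2 point(s)
  x = 8: RHS = 6, y in [11, 12]  -> 2 point(s)
  x = 9: RHS = 18, y in [8, 15]  -> 2 point(s)
  x = 11: RHS = 3, y in [7, 16]  -> 2 point(s)
  x = 15: RHS = 8, y in [10, 13]  -> 2 point(s)
  x = 16: RHS = 18, y in [8, 15]  -> 2 point(s)
  x = 17: RHS = 9, y in [3, 20]  -> 2 point(s)
  x = 19: RHS = 4, y in [2, 21]  -> 2 point(s)
  x = 21: RHS = 18, y in [8, 15]  -> 2 point(s)
  x = 22: RHS = 4, y in [2, 21]  -> 2 point(s)
Affine points: 20. Add the point at infinity: total = 21.

#E(F_23) = 21


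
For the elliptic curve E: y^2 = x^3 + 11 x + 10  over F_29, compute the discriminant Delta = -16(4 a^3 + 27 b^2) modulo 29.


4 a^3 + 27 b^2 = 4*11^3 + 27*10^2 = 5324 + 2700 = 8024
Delta = -16 * (8024) = -128384
Delta mod 29 = 28

Delta = 28 (mod 29)


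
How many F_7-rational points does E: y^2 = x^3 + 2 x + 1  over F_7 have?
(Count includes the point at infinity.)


For each x in F_7, count y with y^2 = x^3 + 2 x + 1 mod 7:
  x = 0: RHS = 1, y in [1, 6]  -> 2 point(s)
  x = 1: RHS = 4, y in [2, 5]  -> 2 point(s)
Affine points: 4. Add the point at infinity: total = 5.

#E(F_7) = 5


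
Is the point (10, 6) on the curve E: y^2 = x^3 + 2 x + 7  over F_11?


Check whether y^2 = x^3 + 2 x + 7 (mod 11) for (x, y) = (10, 6).
LHS: y^2 = 6^2 mod 11 = 3
RHS: x^3 + 2 x + 7 = 10^3 + 2*10 + 7 mod 11 = 4
LHS != RHS

No, not on the curve


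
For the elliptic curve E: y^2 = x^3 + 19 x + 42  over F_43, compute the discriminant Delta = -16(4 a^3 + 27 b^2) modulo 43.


4 a^3 + 27 b^2 = 4*19^3 + 27*42^2 = 27436 + 47628 = 75064
Delta = -16 * (75064) = -1201024
Delta mod 43 = 9

Delta = 9 (mod 43)


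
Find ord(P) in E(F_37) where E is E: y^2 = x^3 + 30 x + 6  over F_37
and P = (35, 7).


Compute successive multiples of P until we hit O:
  1P = (35, 7)
  2P = (13, 22)
  3P = (27, 1)
  4P = (1, 0)
  5P = (27, 36)
  6P = (13, 15)
  7P = (35, 30)
  8P = O

ord(P) = 8


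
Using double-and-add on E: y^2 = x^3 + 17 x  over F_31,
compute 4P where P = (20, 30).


k = 4 = 100_2 (binary, LSB first: 001)
Double-and-add from P = (20, 30):
  bit 0 = 0: acc unchanged = O
  bit 1 = 0: acc unchanged = O
  bit 2 = 1: acc = O + (18, 0) = (18, 0)

4P = (18, 0)


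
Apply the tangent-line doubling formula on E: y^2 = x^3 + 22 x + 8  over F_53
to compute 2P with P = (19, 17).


Doubling: s = (3 x1^2 + a) / (2 y1)
s = (3*19^2 + 22) / (2*17) mod 53 = 6
x3 = s^2 - 2 x1 mod 53 = 6^2 - 2*19 = 51
y3 = s (x1 - x3) - y1 mod 53 = 6 * (19 - 51) - 17 = 3

2P = (51, 3)


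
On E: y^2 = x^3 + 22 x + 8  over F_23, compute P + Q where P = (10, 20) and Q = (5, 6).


P != Q, so use the chord formula.
s = (y2 - y1) / (x2 - x1) = (9) / (18) mod 23 = 12
x3 = s^2 - x1 - x2 mod 23 = 12^2 - 10 - 5 = 14
y3 = s (x1 - x3) - y1 mod 23 = 12 * (10 - 14) - 20 = 1

P + Q = (14, 1)


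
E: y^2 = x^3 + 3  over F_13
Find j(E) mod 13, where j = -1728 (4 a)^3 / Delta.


Delta = -16(4 a^3 + 27 b^2) mod 13 = 12
-1728 * (4 a)^3 = -1728 * (4*0)^3 mod 13 = 0
j = 0 * 12^(-1) mod 13 = 0

j = 0 (mod 13)


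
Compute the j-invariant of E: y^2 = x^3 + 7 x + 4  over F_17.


Delta = -16(4 a^3 + 27 b^2) mod 17 = 2
-1728 * (4 a)^3 = -1728 * (4*7)^3 mod 17 = 13
j = 13 * 2^(-1) mod 17 = 15

j = 15 (mod 17)


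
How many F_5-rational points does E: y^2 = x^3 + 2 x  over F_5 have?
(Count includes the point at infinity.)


For each x in F_5, count y with y^2 = x^3 + 2 x + 0 mod 5:
  x = 0: RHS = 0, y in [0]  -> 1 point(s)
Affine points: 1. Add the point at infinity: total = 2.

#E(F_5) = 2


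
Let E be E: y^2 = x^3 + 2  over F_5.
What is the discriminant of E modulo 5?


4 a^3 + 27 b^2 = 4*0^3 + 27*2^2 = 0 + 108 = 108
Delta = -16 * (108) = -1728
Delta mod 5 = 2

Delta = 2 (mod 5)


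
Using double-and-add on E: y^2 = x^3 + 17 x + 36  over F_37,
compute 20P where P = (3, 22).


k = 20 = 10100_2 (binary, LSB first: 00101)
Double-and-add from P = (3, 22):
  bit 0 = 0: acc unchanged = O
  bit 1 = 0: acc unchanged = O
  bit 2 = 1: acc = O + (14, 13) = (14, 13)
  bit 3 = 0: acc unchanged = (14, 13)
  bit 4 = 1: acc = (14, 13) + (11, 0) = (2, 2)

20P = (2, 2)


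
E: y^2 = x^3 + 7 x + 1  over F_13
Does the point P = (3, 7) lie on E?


Check whether y^2 = x^3 + 7 x + 1 (mod 13) for (x, y) = (3, 7).
LHS: y^2 = 7^2 mod 13 = 10
RHS: x^3 + 7 x + 1 = 3^3 + 7*3 + 1 mod 13 = 10
LHS = RHS

Yes, on the curve


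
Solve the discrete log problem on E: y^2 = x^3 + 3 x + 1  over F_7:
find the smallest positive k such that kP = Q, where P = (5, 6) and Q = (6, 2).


Enumerate multiples of P until we hit Q = (6, 2):
  1P = (5, 6)
  2P = (6, 5)
  3P = (4, 0)
  4P = (6, 2)
Match found at i = 4.

k = 4


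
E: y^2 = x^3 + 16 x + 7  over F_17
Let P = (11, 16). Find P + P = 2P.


Doubling: s = (3 x1^2 + a) / (2 y1)
s = (3*11^2 + 16) / (2*16) mod 17 = 6
x3 = s^2 - 2 x1 mod 17 = 6^2 - 2*11 = 14
y3 = s (x1 - x3) - y1 mod 17 = 6 * (11 - 14) - 16 = 0

2P = (14, 0)


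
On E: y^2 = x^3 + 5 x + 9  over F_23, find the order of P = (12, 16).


Compute successive multiples of P until we hit O:
  1P = (12, 16)
  2P = (22, 7)
  3P = (2, 21)
  4P = (15, 20)
  5P = (8, 20)
  6P = (4, 22)
  7P = (9, 22)
  8P = (6, 18)
  ... (continuing to 25P)
  25P = O

ord(P) = 25


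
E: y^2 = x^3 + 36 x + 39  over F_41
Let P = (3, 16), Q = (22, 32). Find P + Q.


P != Q, so use the chord formula.
s = (y2 - y1) / (x2 - x1) = (16) / (19) mod 41 = 3
x3 = s^2 - x1 - x2 mod 41 = 3^2 - 3 - 22 = 25
y3 = s (x1 - x3) - y1 mod 41 = 3 * (3 - 25) - 16 = 0

P + Q = (25, 0)


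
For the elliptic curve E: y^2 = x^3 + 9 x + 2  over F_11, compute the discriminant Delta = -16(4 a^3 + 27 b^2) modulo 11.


4 a^3 + 27 b^2 = 4*9^3 + 27*2^2 = 2916 + 108 = 3024
Delta = -16 * (3024) = -48384
Delta mod 11 = 5

Delta = 5 (mod 11)


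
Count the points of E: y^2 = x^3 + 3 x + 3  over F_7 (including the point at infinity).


For each x in F_7, count y with y^2 = x^3 + 3 x + 3 mod 7:
  x = 1: RHS = 0, y in [0]  -> 1 point(s)
  x = 3: RHS = 4, y in [2, 5]  -> 2 point(s)
  x = 4: RHS = 2, y in [3, 4]  -> 2 point(s)
Affine points: 5. Add the point at infinity: total = 6.

#E(F_7) = 6


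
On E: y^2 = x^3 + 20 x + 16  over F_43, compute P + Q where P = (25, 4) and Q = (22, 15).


P != Q, so use the chord formula.
s = (y2 - y1) / (x2 - x1) = (11) / (40) mod 43 = 25
x3 = s^2 - x1 - x2 mod 43 = 25^2 - 25 - 22 = 19
y3 = s (x1 - x3) - y1 mod 43 = 25 * (25 - 19) - 4 = 17

P + Q = (19, 17)


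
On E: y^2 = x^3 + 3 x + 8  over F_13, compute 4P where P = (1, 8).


k = 4 = 100_2 (binary, LSB first: 001)
Double-and-add from P = (1, 8):
  bit 0 = 0: acc unchanged = O
  bit 1 = 0: acc unchanged = O
  bit 2 = 1: acc = O + (12, 11) = (12, 11)

4P = (12, 11)


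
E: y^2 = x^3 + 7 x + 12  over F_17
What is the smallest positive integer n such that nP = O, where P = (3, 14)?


Compute successive multiples of P until we hit O:
  1P = (3, 14)
  2P = (11, 3)
  3P = (11, 14)
  4P = (3, 3)
  5P = O

ord(P) = 5


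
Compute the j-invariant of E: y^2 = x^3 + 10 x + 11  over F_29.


Delta = -16(4 a^3 + 27 b^2) mod 29 = 18
-1728 * (4 a)^3 = -1728 * (4*10)^3 mod 29 = 22
j = 22 * 18^(-1) mod 29 = 27

j = 27 (mod 29)


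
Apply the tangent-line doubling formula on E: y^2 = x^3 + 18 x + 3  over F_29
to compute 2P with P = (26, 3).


Doubling: s = (3 x1^2 + a) / (2 y1)
s = (3*26^2 + 18) / (2*3) mod 29 = 22
x3 = s^2 - 2 x1 mod 29 = 22^2 - 2*26 = 26
y3 = s (x1 - x3) - y1 mod 29 = 22 * (26 - 26) - 3 = 26

2P = (26, 26)


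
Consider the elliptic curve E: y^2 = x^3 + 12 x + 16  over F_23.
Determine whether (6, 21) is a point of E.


Check whether y^2 = x^3 + 12 x + 16 (mod 23) for (x, y) = (6, 21).
LHS: y^2 = 21^2 mod 23 = 4
RHS: x^3 + 12 x + 16 = 6^3 + 12*6 + 16 mod 23 = 5
LHS != RHS

No, not on the curve


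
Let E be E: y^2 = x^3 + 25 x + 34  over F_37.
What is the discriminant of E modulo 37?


4 a^3 + 27 b^2 = 4*25^3 + 27*34^2 = 62500 + 31212 = 93712
Delta = -16 * (93712) = -1499392
Delta mod 37 = 33

Delta = 33 (mod 37)


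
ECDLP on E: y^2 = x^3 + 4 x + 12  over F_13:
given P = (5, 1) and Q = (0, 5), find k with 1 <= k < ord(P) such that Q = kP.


Enumerate multiples of P until we hit Q = (0, 5):
  1P = (5, 1)
  2P = (0, 8)
  3P = (11, 10)
  4P = (9, 6)
  5P = (3, 8)
  6P = (1, 11)
  7P = (10, 5)
  8P = (8, 7)
  9P = (4, 1)
  10P = (4, 12)
  11P = (8, 6)
  12P = (10, 8)
  13P = (1, 2)
  14P = (3, 5)
  15P = (9, 7)
  16P = (11, 3)
  17P = (0, 5)
Match found at i = 17.

k = 17


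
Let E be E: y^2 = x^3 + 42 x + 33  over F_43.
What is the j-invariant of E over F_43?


Delta = -16(4 a^3 + 27 b^2) mod 43 = 36
-1728 * (4 a)^3 = -1728 * (4*42)^3 mod 43 = 39
j = 39 * 36^(-1) mod 43 = 19

j = 19 (mod 43)


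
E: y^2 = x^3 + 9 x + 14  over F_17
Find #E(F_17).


For each x in F_17, count y with y^2 = x^3 + 9 x + 14 mod 17:
  x = 3: RHS = 0, y in [0]  -> 1 point(s)
  x = 9: RHS = 8, y in [5, 12]  -> 2 point(s)
  x = 10: RHS = 16, y in [4, 13]  -> 2 point(s)
  x = 11: RHS = 16, y in [4, 13]  -> 2 point(s)
  x = 13: RHS = 16, y in [4, 13]  -> 2 point(s)
  x = 16: RHS = 4, y in [2, 15]  -> 2 point(s)
Affine points: 11. Add the point at infinity: total = 12.

#E(F_17) = 12


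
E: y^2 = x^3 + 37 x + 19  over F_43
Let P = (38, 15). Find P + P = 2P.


Doubling: s = (3 x1^2 + a) / (2 y1)
s = (3*38^2 + 37) / (2*15) mod 43 = 41
x3 = s^2 - 2 x1 mod 43 = 41^2 - 2*38 = 14
y3 = s (x1 - x3) - y1 mod 43 = 41 * (38 - 14) - 15 = 23

2P = (14, 23)


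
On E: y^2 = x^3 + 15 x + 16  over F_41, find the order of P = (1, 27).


Compute successive multiples of P until we hit O:
  1P = (1, 27)
  2P = (30, 18)
  3P = (8, 19)
  4P = (40, 0)
  5P = (8, 22)
  6P = (30, 23)
  7P = (1, 14)
  8P = O

ord(P) = 8


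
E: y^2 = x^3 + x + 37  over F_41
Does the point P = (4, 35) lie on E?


Check whether y^2 = x^3 + 1 x + 37 (mod 41) for (x, y) = (4, 35).
LHS: y^2 = 35^2 mod 41 = 36
RHS: x^3 + 1 x + 37 = 4^3 + 1*4 + 37 mod 41 = 23
LHS != RHS

No, not on the curve


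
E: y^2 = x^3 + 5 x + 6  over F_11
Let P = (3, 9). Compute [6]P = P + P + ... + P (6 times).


k = 6 = 110_2 (binary, LSB first: 011)
Double-and-add from P = (3, 9):
  bit 0 = 0: acc unchanged = O
  bit 1 = 1: acc = O + (3, 2) = (3, 2)
  bit 2 = 1: acc = (3, 2) + (3, 9) = O

6P = O


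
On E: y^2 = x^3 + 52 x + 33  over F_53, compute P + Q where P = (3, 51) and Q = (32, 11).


P != Q, so use the chord formula.
s = (y2 - y1) / (x2 - x1) = (13) / (29) mod 53 = 37
x3 = s^2 - x1 - x2 mod 53 = 37^2 - 3 - 32 = 9
y3 = s (x1 - x3) - y1 mod 53 = 37 * (3 - 9) - 51 = 45

P + Q = (9, 45)


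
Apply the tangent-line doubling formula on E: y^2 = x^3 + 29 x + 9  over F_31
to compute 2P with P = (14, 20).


Doubling: s = (3 x1^2 + a) / (2 y1)
s = (3*14^2 + 29) / (2*20) mod 31 = 10
x3 = s^2 - 2 x1 mod 31 = 10^2 - 2*14 = 10
y3 = s (x1 - x3) - y1 mod 31 = 10 * (14 - 10) - 20 = 20

2P = (10, 20)


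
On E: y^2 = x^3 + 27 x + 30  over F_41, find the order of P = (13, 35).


Compute successive multiples of P until we hit O:
  1P = (13, 35)
  2P = (17, 20)
  3P = (2, 16)
  4P = (30, 40)
  5P = (31, 20)
  6P = (33, 9)
  7P = (34, 21)
  8P = (40, 24)
  ... (continuing to 43P)
  43P = O

ord(P) = 43


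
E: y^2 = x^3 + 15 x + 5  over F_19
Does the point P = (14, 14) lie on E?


Check whether y^2 = x^3 + 15 x + 5 (mod 19) for (x, y) = (14, 14).
LHS: y^2 = 14^2 mod 19 = 6
RHS: x^3 + 15 x + 5 = 14^3 + 15*14 + 5 mod 19 = 14
LHS != RHS

No, not on the curve


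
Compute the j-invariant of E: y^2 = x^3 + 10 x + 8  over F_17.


Delta = -16(4 a^3 + 27 b^2) mod 17 = 16
-1728 * (4 a)^3 = -1728 * (4*10)^3 mod 17 = 4
j = 4 * 16^(-1) mod 17 = 13

j = 13 (mod 17)


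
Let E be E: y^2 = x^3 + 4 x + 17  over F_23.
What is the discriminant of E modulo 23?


4 a^3 + 27 b^2 = 4*4^3 + 27*17^2 = 256 + 7803 = 8059
Delta = -16 * (8059) = -128944
Delta mod 23 = 17

Delta = 17 (mod 23)


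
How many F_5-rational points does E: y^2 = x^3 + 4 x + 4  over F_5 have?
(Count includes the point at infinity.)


For each x in F_5, count y with y^2 = x^3 + 4 x + 4 mod 5:
  x = 0: RHS = 4, y in [2, 3]  -> 2 point(s)
  x = 1: RHS = 4, y in [2, 3]  -> 2 point(s)
  x = 2: RHS = 0, y in [0]  -> 1 point(s)
  x = 4: RHS = 4, y in [2, 3]  -> 2 point(s)
Affine points: 7. Add the point at infinity: total = 8.

#E(F_5) = 8


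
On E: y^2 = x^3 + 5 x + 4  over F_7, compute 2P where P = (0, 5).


k = 2 = 10_2 (binary, LSB first: 01)
Double-and-add from P = (0, 5):
  bit 0 = 0: acc unchanged = O
  bit 1 = 1: acc = O + (2, 1) = (2, 1)

2P = (2, 1)


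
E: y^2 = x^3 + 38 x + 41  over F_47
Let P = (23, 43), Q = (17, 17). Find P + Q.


P != Q, so use the chord formula.
s = (y2 - y1) / (x2 - x1) = (21) / (41) mod 47 = 20
x3 = s^2 - x1 - x2 mod 47 = 20^2 - 23 - 17 = 31
y3 = s (x1 - x3) - y1 mod 47 = 20 * (23 - 31) - 43 = 32

P + Q = (31, 32)


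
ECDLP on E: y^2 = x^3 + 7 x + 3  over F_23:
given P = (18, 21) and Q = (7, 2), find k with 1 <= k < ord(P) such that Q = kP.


Enumerate multiples of P until we hit Q = (7, 2):
  1P = (18, 21)
  2P = (22, 15)
  3P = (14, 19)
  4P = (20, 1)
  5P = (16, 5)
  6P = (7, 21)
  7P = (21, 2)
  8P = (19, 16)
  9P = (11, 13)
  10P = (0, 16)
  11P = (6, 13)
  12P = (2, 5)
  13P = (4, 16)
  14P = (5, 5)
  15P = (9, 6)
  16P = (9, 17)
  17P = (5, 18)
  18P = (4, 7)
  19P = (2, 18)
  20P = (6, 10)
  21P = (0, 7)
  22P = (11, 10)
  23P = (19, 7)
  24P = (21, 21)
  25P = (7, 2)
Match found at i = 25.

k = 25


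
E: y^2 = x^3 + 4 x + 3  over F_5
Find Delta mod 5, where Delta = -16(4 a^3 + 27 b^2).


4 a^3 + 27 b^2 = 4*4^3 + 27*3^2 = 256 + 243 = 499
Delta = -16 * (499) = -7984
Delta mod 5 = 1

Delta = 1 (mod 5)


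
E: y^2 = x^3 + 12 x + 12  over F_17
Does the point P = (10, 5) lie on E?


Check whether y^2 = x^3 + 12 x + 12 (mod 17) for (x, y) = (10, 5).
LHS: y^2 = 5^2 mod 17 = 8
RHS: x^3 + 12 x + 12 = 10^3 + 12*10 + 12 mod 17 = 10
LHS != RHS

No, not on the curve


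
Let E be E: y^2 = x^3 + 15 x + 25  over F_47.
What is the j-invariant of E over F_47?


Delta = -16(4 a^3 + 27 b^2) mod 47 = 27
-1728 * (4 a)^3 = -1728 * (4*15)^3 mod 47 = 9
j = 9 * 27^(-1) mod 47 = 16

j = 16 (mod 47)


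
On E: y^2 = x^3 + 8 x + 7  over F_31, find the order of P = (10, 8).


Compute successive multiples of P until we hit O:
  1P = (10, 8)
  2P = (27, 29)
  3P = (4, 14)
  4P = (18, 0)
  5P = (4, 17)
  6P = (27, 2)
  7P = (10, 23)
  8P = O

ord(P) = 8


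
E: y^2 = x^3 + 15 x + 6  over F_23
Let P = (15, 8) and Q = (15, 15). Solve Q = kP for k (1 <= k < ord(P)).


Enumerate multiples of P until we hit Q = (15, 15):
  1P = (15, 8)
  2P = (16, 15)
  3P = (18, 17)
  4P = (22, 17)
  5P = (13, 11)
  6P = (3, 20)
  7P = (6, 6)
  8P = (10, 11)
  9P = (14, 19)
  10P = (0, 11)
  11P = (20, 16)
  12P = (20, 7)
  13P = (0, 12)
  14P = (14, 4)
  15P = (10, 12)
  16P = (6, 17)
  17P = (3, 3)
  18P = (13, 12)
  19P = (22, 6)
  20P = (18, 6)
  21P = (16, 8)
  22P = (15, 15)
Match found at i = 22.

k = 22


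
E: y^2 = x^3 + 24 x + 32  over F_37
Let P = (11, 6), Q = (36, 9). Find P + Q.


P != Q, so use the chord formula.
s = (y2 - y1) / (x2 - x1) = (3) / (25) mod 37 = 9
x3 = s^2 - x1 - x2 mod 37 = 9^2 - 11 - 36 = 34
y3 = s (x1 - x3) - y1 mod 37 = 9 * (11 - 34) - 6 = 9

P + Q = (34, 9)


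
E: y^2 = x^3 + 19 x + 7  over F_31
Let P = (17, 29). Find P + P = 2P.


Doubling: s = (3 x1^2 + a) / (2 y1)
s = (3*17^2 + 19) / (2*29) mod 31 = 11
x3 = s^2 - 2 x1 mod 31 = 11^2 - 2*17 = 25
y3 = s (x1 - x3) - y1 mod 31 = 11 * (17 - 25) - 29 = 7

2P = (25, 7)


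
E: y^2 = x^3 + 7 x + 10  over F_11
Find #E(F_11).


For each x in F_11, count y with y^2 = x^3 + 7 x + 10 mod 11:
  x = 3: RHS = 3, y in [5, 6]  -> 2 point(s)
  x = 4: RHS = 3, y in [5, 6]  -> 2 point(s)
  x = 5: RHS = 5, y in [4, 7]  -> 2 point(s)
  x = 6: RHS = 4, y in [2, 9]  -> 2 point(s)
Affine points: 8. Add the point at infinity: total = 9.

#E(F_11) = 9


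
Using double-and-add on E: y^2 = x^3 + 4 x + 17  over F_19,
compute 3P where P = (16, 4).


k = 3 = 11_2 (binary, LSB first: 11)
Double-and-add from P = (16, 4):
  bit 0 = 1: acc = O + (16, 4) = (16, 4)
  bit 1 = 1: acc = (16, 4) + (13, 10) = (13, 9)

3P = (13, 9)


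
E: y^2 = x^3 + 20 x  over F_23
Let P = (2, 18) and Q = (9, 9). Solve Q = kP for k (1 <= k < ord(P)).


Enumerate multiples of P until we hit Q = (9, 9):
  1P = (2, 18)
  2P = (9, 9)
Match found at i = 2.

k = 2


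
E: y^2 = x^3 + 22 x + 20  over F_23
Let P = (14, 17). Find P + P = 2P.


Doubling: s = (3 x1^2 + a) / (2 y1)
s = (3*14^2 + 22) / (2*17) mod 23 = 22
x3 = s^2 - 2 x1 mod 23 = 22^2 - 2*14 = 19
y3 = s (x1 - x3) - y1 mod 23 = 22 * (14 - 19) - 17 = 11

2P = (19, 11)


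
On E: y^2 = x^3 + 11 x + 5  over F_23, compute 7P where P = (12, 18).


k = 7 = 111_2 (binary, LSB first: 111)
Double-and-add from P = (12, 18):
  bit 0 = 1: acc = O + (12, 18) = (12, 18)
  bit 1 = 1: acc = (12, 18) + (15, 16) = (22, 4)
  bit 2 = 1: acc = (22, 4) + (2, 14) = (5, 22)

7P = (5, 22)


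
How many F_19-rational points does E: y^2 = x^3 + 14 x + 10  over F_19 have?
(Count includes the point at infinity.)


For each x in F_19, count y with y^2 = x^3 + 14 x + 10 mod 19:
  x = 1: RHS = 6, y in [5, 14]  -> 2 point(s)
  x = 4: RHS = 16, y in [4, 15]  -> 2 point(s)
  x = 6: RHS = 6, y in [5, 14]  -> 2 point(s)
  x = 8: RHS = 7, y in [8, 11]  -> 2 point(s)
  x = 12: RHS = 6, y in [5, 14]  -> 2 point(s)
  x = 14: RHS = 5, y in [9, 10]  -> 2 point(s)
  x = 15: RHS = 4, y in [2, 17]  -> 2 point(s)
  x = 16: RHS = 17, y in [6, 13]  -> 2 point(s)
Affine points: 16. Add the point at infinity: total = 17.

#E(F_19) = 17


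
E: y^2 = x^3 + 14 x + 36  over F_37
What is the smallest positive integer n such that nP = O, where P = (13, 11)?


Compute successive multiples of P until we hit O:
  1P = (13, 11)
  2P = (14, 4)
  3P = (22, 15)
  4P = (36, 24)
  5P = (0, 6)
  6P = (34, 35)
  7P = (20, 18)
  8P = (5, 34)
  ... (continuing to 40P)
  40P = O

ord(P) = 40


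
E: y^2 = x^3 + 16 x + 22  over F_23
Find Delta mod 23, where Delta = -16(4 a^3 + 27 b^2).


4 a^3 + 27 b^2 = 4*16^3 + 27*22^2 = 16384 + 13068 = 29452
Delta = -16 * (29452) = -471232
Delta mod 23 = 15

Delta = 15 (mod 23)


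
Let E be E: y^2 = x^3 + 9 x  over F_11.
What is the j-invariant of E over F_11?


Delta = -16(4 a^3 + 27 b^2) mod 11 = 6
-1728 * (4 a)^3 = -1728 * (4*9)^3 mod 11 = 6
j = 6 * 6^(-1) mod 11 = 1

j = 1 (mod 11)


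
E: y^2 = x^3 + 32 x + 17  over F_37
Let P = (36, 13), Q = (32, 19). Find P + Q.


P != Q, so use the chord formula.
s = (y2 - y1) / (x2 - x1) = (6) / (33) mod 37 = 17
x3 = s^2 - x1 - x2 mod 37 = 17^2 - 36 - 32 = 36
y3 = s (x1 - x3) - y1 mod 37 = 17 * (36 - 36) - 13 = 24

P + Q = (36, 24)


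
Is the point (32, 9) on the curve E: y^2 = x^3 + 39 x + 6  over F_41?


Check whether y^2 = x^3 + 39 x + 6 (mod 41) for (x, y) = (32, 9).
LHS: y^2 = 9^2 mod 41 = 40
RHS: x^3 + 39 x + 6 = 32^3 + 39*32 + 6 mod 41 = 33
LHS != RHS

No, not on the curve


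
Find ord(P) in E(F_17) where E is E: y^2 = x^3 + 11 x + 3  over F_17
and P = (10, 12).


Compute successive multiples of P until we hit O:
  1P = (10, 12)
  2P = (10, 5)
  3P = O

ord(P) = 3


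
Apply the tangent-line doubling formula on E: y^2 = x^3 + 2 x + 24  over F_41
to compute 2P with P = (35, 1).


Doubling: s = (3 x1^2 + a) / (2 y1)
s = (3*35^2 + 2) / (2*1) mod 41 = 14
x3 = s^2 - 2 x1 mod 41 = 14^2 - 2*35 = 3
y3 = s (x1 - x3) - y1 mod 41 = 14 * (35 - 3) - 1 = 37

2P = (3, 37)


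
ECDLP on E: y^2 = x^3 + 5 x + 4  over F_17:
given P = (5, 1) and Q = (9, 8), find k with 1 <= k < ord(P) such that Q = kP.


Enumerate multiples of P until we hit Q = (9, 8):
  1P = (5, 1)
  2P = (9, 9)
  3P = (7, 12)
  4P = (14, 9)
  5P = (16, 10)
  6P = (11, 8)
  7P = (0, 2)
  8P = (10, 0)
  9P = (0, 15)
  10P = (11, 9)
  11P = (16, 7)
  12P = (14, 8)
  13P = (7, 5)
  14P = (9, 8)
Match found at i = 14.

k = 14


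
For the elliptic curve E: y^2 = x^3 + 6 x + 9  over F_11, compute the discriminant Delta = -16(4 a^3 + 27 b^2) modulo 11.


4 a^3 + 27 b^2 = 4*6^3 + 27*9^2 = 864 + 2187 = 3051
Delta = -16 * (3051) = -48816
Delta mod 11 = 2

Delta = 2 (mod 11)


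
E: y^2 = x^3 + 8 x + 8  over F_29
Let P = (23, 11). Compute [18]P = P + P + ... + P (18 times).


k = 18 = 10010_2 (binary, LSB first: 01001)
Double-and-add from P = (23, 11):
  bit 0 = 0: acc unchanged = O
  bit 1 = 1: acc = O + (12, 18) = (12, 18)
  bit 2 = 0: acc unchanged = (12, 18)
  bit 3 = 0: acc unchanged = (12, 18)
  bit 4 = 1: acc = (12, 18) + (19, 28) = (3, 28)

18P = (3, 28)


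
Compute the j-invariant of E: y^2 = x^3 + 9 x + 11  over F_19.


Delta = -16(4 a^3 + 27 b^2) mod 19 = 5
-1728 * (4 a)^3 = -1728 * (4*9)^3 mod 19 = 11
j = 11 * 5^(-1) mod 19 = 6

j = 6 (mod 19)


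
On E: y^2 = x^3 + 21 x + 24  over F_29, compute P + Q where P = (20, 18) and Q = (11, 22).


P != Q, so use the chord formula.
s = (y2 - y1) / (x2 - x1) = (4) / (20) mod 29 = 6
x3 = s^2 - x1 - x2 mod 29 = 6^2 - 20 - 11 = 5
y3 = s (x1 - x3) - y1 mod 29 = 6 * (20 - 5) - 18 = 14

P + Q = (5, 14)


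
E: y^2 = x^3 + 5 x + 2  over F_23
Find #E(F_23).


For each x in F_23, count y with y^2 = x^3 + 5 x + 2 mod 23:
  x = 0: RHS = 2, y in [5, 18]  -> 2 point(s)
  x = 1: RHS = 8, y in [10, 13]  -> 2 point(s)
  x = 6: RHS = 18, y in [8, 15]  -> 2 point(s)
  x = 7: RHS = 12, y in [9, 14]  -> 2 point(s)
  x = 8: RHS = 2, y in [5, 18]  -> 2 point(s)
  x = 11: RHS = 8, y in [10, 13]  -> 2 point(s)
  x = 15: RHS = 2, y in [5, 18]  -> 2 point(s)
  x = 17: RHS = 9, y in [3, 20]  -> 2 point(s)
  x = 18: RHS = 13, y in [6, 17]  -> 2 point(s)
  x = 20: RHS = 6, y in [11, 12]  -> 2 point(s)
Affine points: 20. Add the point at infinity: total = 21.

#E(F_23) = 21


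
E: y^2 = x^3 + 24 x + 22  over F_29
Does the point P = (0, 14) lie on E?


Check whether y^2 = x^3 + 24 x + 22 (mod 29) for (x, y) = (0, 14).
LHS: y^2 = 14^2 mod 29 = 22
RHS: x^3 + 24 x + 22 = 0^3 + 24*0 + 22 mod 29 = 22
LHS = RHS

Yes, on the curve


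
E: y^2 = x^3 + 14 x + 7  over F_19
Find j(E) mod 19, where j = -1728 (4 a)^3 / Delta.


Delta = -16(4 a^3 + 27 b^2) mod 19 = 18
-1728 * (4 a)^3 = -1728 * (4*14)^3 mod 19 = 18
j = 18 * 18^(-1) mod 19 = 1

j = 1 (mod 19)


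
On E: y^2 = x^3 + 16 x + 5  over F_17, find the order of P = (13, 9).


Compute successive multiples of P until we hit O:
  1P = (13, 9)
  2P = (7, 1)
  3P = (12, 15)
  4P = (11, 13)
  5P = (14, 10)
  6P = (8, 13)
  7P = (15, 13)
  8P = (10, 14)
  ... (continuing to 17P)
  17P = O

ord(P) = 17


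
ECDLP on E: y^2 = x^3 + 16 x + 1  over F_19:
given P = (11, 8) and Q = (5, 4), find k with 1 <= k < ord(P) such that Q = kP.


Enumerate multiples of P until we hit Q = (5, 4):
  1P = (11, 8)
  2P = (14, 10)
  3P = (5, 15)
  4P = (7, 0)
  5P = (5, 4)
Match found at i = 5.

k = 5


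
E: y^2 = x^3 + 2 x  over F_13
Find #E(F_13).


For each x in F_13, count y with y^2 = x^3 + 2 x + 0 mod 13:
  x = 0: RHS = 0, y in [0]  -> 1 point(s)
  x = 1: RHS = 3, y in [4, 9]  -> 2 point(s)
  x = 2: RHS = 12, y in [5, 8]  -> 2 point(s)
  x = 11: RHS = 1, y in [1, 12]  -> 2 point(s)
  x = 12: RHS = 10, y in [6, 7]  -> 2 point(s)
Affine points: 9. Add the point at infinity: total = 10.

#E(F_13) = 10


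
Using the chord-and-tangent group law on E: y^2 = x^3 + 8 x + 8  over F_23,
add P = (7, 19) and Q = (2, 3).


P != Q, so use the chord formula.
s = (y2 - y1) / (x2 - x1) = (7) / (18) mod 23 = 17
x3 = s^2 - x1 - x2 mod 23 = 17^2 - 7 - 2 = 4
y3 = s (x1 - x3) - y1 mod 23 = 17 * (7 - 4) - 19 = 9

P + Q = (4, 9)


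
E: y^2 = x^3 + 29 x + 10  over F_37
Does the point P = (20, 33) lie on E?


Check whether y^2 = x^3 + 29 x + 10 (mod 37) for (x, y) = (20, 33).
LHS: y^2 = 33^2 mod 37 = 16
RHS: x^3 + 29 x + 10 = 20^3 + 29*20 + 10 mod 37 = 6
LHS != RHS

No, not on the curve


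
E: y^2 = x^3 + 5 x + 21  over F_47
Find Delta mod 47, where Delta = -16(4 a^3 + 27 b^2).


4 a^3 + 27 b^2 = 4*5^3 + 27*21^2 = 500 + 11907 = 12407
Delta = -16 * (12407) = -198512
Delta mod 47 = 16

Delta = 16 (mod 47)


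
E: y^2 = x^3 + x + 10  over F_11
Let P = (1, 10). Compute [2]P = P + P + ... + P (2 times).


k = 2 = 10_2 (binary, LSB first: 01)
Double-and-add from P = (1, 10):
  bit 0 = 0: acc unchanged = O
  bit 1 = 1: acc = O + (2, 3) = (2, 3)

2P = (2, 3)


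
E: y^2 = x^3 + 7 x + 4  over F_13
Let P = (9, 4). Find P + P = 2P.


Doubling: s = (3 x1^2 + a) / (2 y1)
s = (3*9^2 + 7) / (2*4) mod 13 = 2
x3 = s^2 - 2 x1 mod 13 = 2^2 - 2*9 = 12
y3 = s (x1 - x3) - y1 mod 13 = 2 * (9 - 12) - 4 = 3

2P = (12, 3)


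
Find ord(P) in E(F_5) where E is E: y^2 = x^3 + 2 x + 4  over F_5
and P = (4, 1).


Compute successive multiples of P until we hit O:
  1P = (4, 1)
  2P = (2, 4)
  3P = (0, 3)
  4P = (0, 2)
  5P = (2, 1)
  6P = (4, 4)
  7P = O

ord(P) = 7


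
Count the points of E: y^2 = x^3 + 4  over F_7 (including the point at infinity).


For each x in F_7, count y with y^2 = x^3 + 0 x + 4 mod 7:
  x = 0: RHS = 4, y in [2, 5]  -> 2 point(s)
Affine points: 2. Add the point at infinity: total = 3.

#E(F_7) = 3


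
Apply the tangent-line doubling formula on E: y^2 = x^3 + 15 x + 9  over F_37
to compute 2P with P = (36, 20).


Doubling: s = (3 x1^2 + a) / (2 y1)
s = (3*36^2 + 15) / (2*20) mod 37 = 6
x3 = s^2 - 2 x1 mod 37 = 6^2 - 2*36 = 1
y3 = s (x1 - x3) - y1 mod 37 = 6 * (36 - 1) - 20 = 5

2P = (1, 5)


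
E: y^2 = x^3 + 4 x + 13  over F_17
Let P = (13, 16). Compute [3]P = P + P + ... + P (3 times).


k = 3 = 11_2 (binary, LSB first: 11)
Double-and-add from P = (13, 16):
  bit 0 = 1: acc = O + (13, 16) = (13, 16)
  bit 1 = 1: acc = (13, 16) + (4, 5) = (8, 9)

3P = (8, 9)


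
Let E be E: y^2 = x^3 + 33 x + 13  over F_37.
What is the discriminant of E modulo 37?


4 a^3 + 27 b^2 = 4*33^3 + 27*13^2 = 143748 + 4563 = 148311
Delta = -16 * (148311) = -2372976
Delta mod 37 = 19

Delta = 19 (mod 37)


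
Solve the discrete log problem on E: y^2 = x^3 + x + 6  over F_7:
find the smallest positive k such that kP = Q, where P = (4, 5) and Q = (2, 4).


Enumerate multiples of P until we hit Q = (2, 4):
  1P = (4, 5)
  2P = (6, 2)
  3P = (1, 1)
  4P = (3, 1)
  5P = (2, 3)
  6P = (2, 4)
Match found at i = 6.

k = 6


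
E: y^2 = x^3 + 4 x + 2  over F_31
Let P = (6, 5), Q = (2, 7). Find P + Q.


P != Q, so use the chord formula.
s = (y2 - y1) / (x2 - x1) = (2) / (27) mod 31 = 15
x3 = s^2 - x1 - x2 mod 31 = 15^2 - 6 - 2 = 0
y3 = s (x1 - x3) - y1 mod 31 = 15 * (6 - 0) - 5 = 23

P + Q = (0, 23)


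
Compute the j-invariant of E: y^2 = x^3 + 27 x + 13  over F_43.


Delta = -16(4 a^3 + 27 b^2) mod 43 = 22
-1728 * (4 a)^3 = -1728 * (4*27)^3 mod 43 = 42
j = 42 * 22^(-1) mod 43 = 41

j = 41 (mod 43)


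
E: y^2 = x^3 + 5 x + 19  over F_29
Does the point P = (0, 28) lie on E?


Check whether y^2 = x^3 + 5 x + 19 (mod 29) for (x, y) = (0, 28).
LHS: y^2 = 28^2 mod 29 = 1
RHS: x^3 + 5 x + 19 = 0^3 + 5*0 + 19 mod 29 = 19
LHS != RHS

No, not on the curve


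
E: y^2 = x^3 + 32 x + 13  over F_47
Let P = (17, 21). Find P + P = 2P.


Doubling: s = (3 x1^2 + a) / (2 y1)
s = (3*17^2 + 32) / (2*21) mod 47 = 27
x3 = s^2 - 2 x1 mod 47 = 27^2 - 2*17 = 37
y3 = s (x1 - x3) - y1 mod 47 = 27 * (17 - 37) - 21 = 3

2P = (37, 3)


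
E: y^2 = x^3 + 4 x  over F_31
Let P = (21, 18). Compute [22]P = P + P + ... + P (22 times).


k = 22 = 10110_2 (binary, LSB first: 01101)
Double-and-add from P = (21, 18):
  bit 0 = 0: acc unchanged = O
  bit 1 = 1: acc = O + (14, 17) = (14, 17)
  bit 2 = 1: acc = (14, 17) + (4, 24) = (20, 12)
  bit 3 = 0: acc unchanged = (20, 12)
  bit 4 = 1: acc = (20, 12) + (0, 0) = (25, 16)

22P = (25, 16)


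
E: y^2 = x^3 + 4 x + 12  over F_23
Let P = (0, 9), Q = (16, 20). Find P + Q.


P != Q, so use the chord formula.
s = (y2 - y1) / (x2 - x1) = (11) / (16) mod 23 = 5
x3 = s^2 - x1 - x2 mod 23 = 5^2 - 0 - 16 = 9
y3 = s (x1 - x3) - y1 mod 23 = 5 * (0 - 9) - 9 = 15

P + Q = (9, 15)


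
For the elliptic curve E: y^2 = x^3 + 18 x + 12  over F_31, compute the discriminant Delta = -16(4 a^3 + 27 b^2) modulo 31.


4 a^3 + 27 b^2 = 4*18^3 + 27*12^2 = 23328 + 3888 = 27216
Delta = -16 * (27216) = -435456
Delta mod 31 = 1

Delta = 1 (mod 31)


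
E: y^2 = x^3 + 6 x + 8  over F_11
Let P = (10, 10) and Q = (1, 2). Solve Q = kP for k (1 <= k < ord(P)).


Enumerate multiples of P until we hit Q = (1, 2):
  1P = (10, 10)
  2P = (3, 8)
  3P = (1, 2)
Match found at i = 3.

k = 3


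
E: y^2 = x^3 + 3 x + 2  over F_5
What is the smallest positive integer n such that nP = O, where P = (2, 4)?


Compute successive multiples of P until we hit O:
  1P = (2, 4)
  2P = (1, 1)
  3P = (1, 4)
  4P = (2, 1)
  5P = O

ord(P) = 5
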